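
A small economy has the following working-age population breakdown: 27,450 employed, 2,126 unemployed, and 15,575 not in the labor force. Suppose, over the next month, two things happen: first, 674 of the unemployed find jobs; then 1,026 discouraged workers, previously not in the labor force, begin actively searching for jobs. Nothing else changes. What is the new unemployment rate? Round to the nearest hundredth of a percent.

New unemployment rate ≈ 8.10%.

Initially, labor force = 27,450 + 2,126 = 29,576, so u = 2,126/29,576 = 7.19%.
After the first change, unemployed falls and employed rises by 674; labor force unchanged → E = 28,124, U = 1,452, labor force = 29,576.
After the second change, unemployed and labor force both rise by 1,026 → E = 28,124, U = 2,478, labor force = 30,602.
New unemployment rate = 2,478 / 30,602 = 8.10%.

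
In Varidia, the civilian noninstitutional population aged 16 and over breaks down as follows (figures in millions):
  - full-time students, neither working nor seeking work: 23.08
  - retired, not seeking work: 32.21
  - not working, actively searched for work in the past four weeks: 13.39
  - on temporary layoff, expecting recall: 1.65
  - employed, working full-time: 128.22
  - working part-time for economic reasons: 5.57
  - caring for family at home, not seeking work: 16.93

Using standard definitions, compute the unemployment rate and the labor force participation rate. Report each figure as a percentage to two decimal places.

Employed = 128.22 + 5.57 = 133.79 million (anyone who worked, including part-time for economic reasons, counts as employed).
Unemployed = 13.39 + 1.65 = 15.04 million (jobless and actively searching, or on temporary layoff).
Labor force = 133.79 + 15.04 = 148.83 million.
Not in labor force = 23.08 + 32.21 + 16.93 = 72.22 million (those not working and not actively searching are outside the labor force).
Civilian working-age population = 148.83 + 72.22 = 221.05 million.
Unemployment rate = 15.04 / 148.83 = 10.11%.
Labor force participation rate = 148.83 / 221.05 = 67.33%.

Unemployment rate ≈ 10.11%; labor force participation rate ≈ 67.33%.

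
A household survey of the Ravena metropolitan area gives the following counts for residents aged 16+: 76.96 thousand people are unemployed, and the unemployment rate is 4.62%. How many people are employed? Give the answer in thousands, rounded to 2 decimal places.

Labor force = U / u = 76.96 / 0.0462 ≈ 1,665.80 thousand.
Employed = labor force − unemployed = 1,665.80 − 76.96 = 1,588.84 thousand.

About 1,588.84 thousand are employed.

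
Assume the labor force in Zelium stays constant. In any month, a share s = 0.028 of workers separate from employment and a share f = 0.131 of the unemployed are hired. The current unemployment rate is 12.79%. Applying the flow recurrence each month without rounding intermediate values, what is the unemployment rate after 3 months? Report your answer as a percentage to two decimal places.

With a fixed labor force, u_{t+1} = u_t + s·(1−u_t) − f·u_t = u_t·(1−s−f) + s.
Here 1−s−f = 0.841 and s = 0.028.
u_1 = 0.127900 × 0.841 + 0.028 = 0.135564.
u_2 = 0.135564 × 0.841 + 0.028 = 0.142009.
u_3 = 0.142009 × 0.841 + 0.028 = 0.147430.

Unemployment rate after three months ≈ 14.74%.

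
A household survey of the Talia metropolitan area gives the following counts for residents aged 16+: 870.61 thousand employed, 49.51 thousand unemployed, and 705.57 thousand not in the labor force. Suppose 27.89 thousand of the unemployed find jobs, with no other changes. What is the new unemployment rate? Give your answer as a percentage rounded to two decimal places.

New unemployment rate ≈ 2.35%.

Initially, labor force = 870.61 + 49.51 = 920.12 thousand, so u = 49.51/920.12 = 5.38%.
After the change, unemployed falls and employed rises by 27.89; labor force unchanged → E = 898.50, U = 21.62, labor force = 920.12 thousand.
New unemployment rate = 21.62 / 920.12 = 2.35%.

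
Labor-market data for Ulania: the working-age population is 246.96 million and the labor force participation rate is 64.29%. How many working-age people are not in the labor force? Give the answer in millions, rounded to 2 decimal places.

About 88.19 million are not in the labor force.

Share not in the labor force = 1 − 0.6429 = 0.3571.
Not in labor force = 0.3571 × 246.96 ≈ 88.19 million.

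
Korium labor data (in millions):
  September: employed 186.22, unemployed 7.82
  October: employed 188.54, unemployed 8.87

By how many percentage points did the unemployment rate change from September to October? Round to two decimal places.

September: labor force = 186.22 + 7.82 = 194.04; u = 7.82/194.04 = 4.03%.
October: labor force = 188.54 + 8.87 = 197.41; u = 8.87/197.41 = 4.49%.
Change = 4.49% − 4.03% = +0.46 pp.

The unemployment rate changed by +0.46 percentage points.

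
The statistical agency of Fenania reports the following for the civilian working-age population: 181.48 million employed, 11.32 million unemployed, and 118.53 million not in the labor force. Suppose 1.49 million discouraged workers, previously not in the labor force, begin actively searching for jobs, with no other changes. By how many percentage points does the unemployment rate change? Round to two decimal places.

Initially, labor force = 181.48 + 11.32 = 192.80 million, so u = 11.32/192.80 = 5.87%.
After the change, unemployed and labor force both rise by 1.49 → E = 181.48, U = 12.81, labor force = 194.29 million.
New unemployment rate = 12.81 / 194.29 = 6.59%.
Change = 6.59% − 5.87% = +0.72 percentage points.

The unemployment rate changes by +0.72 percentage points.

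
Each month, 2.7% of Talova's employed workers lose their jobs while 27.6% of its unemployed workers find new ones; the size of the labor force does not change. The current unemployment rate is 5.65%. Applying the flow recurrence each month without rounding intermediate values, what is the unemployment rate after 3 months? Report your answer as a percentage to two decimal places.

With a fixed labor force, u_{t+1} = u_t + s·(1−u_t) − f·u_t = u_t·(1−s−f) + s.
Here 1−s−f = 0.697 and s = 0.027.
u_1 = 0.056500 × 0.697 + 0.027 = 0.066380.
u_2 = 0.066380 × 0.697 + 0.027 = 0.073267.
u_3 = 0.073267 × 0.697 + 0.027 = 0.078067.

Unemployment rate after three months ≈ 7.81%.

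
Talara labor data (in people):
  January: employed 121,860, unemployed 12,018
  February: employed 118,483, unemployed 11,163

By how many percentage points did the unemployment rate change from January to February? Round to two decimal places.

The unemployment rate changed by −0.37 percentage points.

January: labor force = 121,860 + 12,018 = 133,878; u = 12,018/133,878 = 8.98%.
February: labor force = 118,483 + 11,163 = 129,646; u = 11,163/129,646 = 8.61%.
Change = 8.61% − 8.98% = −0.37 pp.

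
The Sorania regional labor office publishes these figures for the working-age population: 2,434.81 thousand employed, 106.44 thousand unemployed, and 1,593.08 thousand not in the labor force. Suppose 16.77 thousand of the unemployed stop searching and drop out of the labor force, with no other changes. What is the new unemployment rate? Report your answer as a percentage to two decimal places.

Initially, labor force = 2,434.81 + 106.44 = 2,541.25 thousand, so u = 106.44/2,541.25 = 4.19%.
After the change, unemployed and labor force both fall by 16.77 → E = 2,434.81, U = 89.67, labor force = 2,524.48 thousand.
New unemployment rate = 89.67 / 2,524.48 = 3.55%.

New unemployment rate ≈ 3.55%.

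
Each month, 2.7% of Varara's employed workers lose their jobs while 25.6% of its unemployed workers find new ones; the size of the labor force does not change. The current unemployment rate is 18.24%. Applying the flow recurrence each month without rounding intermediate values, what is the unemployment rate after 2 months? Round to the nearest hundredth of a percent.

With a fixed labor force, u_{t+1} = u_t + s·(1−u_t) − f·u_t = u_t·(1−s−f) + s.
Here 1−s−f = 0.717 and s = 0.027.
u_1 = 0.182400 × 0.717 + 0.027 = 0.157781.
u_2 = 0.157781 × 0.717 + 0.027 = 0.140129.

Unemployment rate after two months ≈ 14.01%.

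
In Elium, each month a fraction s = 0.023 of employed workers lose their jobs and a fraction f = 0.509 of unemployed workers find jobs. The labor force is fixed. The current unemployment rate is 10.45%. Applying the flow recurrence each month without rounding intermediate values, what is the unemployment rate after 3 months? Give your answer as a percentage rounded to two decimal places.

Unemployment rate after three months ≈ 4.95%.

With a fixed labor force, u_{t+1} = u_t + s·(1−u_t) − f·u_t = u_t·(1−s−f) + s.
Here 1−s−f = 0.468 and s = 0.023.
u_1 = 0.104500 × 0.468 + 0.023 = 0.071906.
u_2 = 0.071906 × 0.468 + 0.023 = 0.056652.
u_3 = 0.056652 × 0.468 + 0.023 = 0.049513.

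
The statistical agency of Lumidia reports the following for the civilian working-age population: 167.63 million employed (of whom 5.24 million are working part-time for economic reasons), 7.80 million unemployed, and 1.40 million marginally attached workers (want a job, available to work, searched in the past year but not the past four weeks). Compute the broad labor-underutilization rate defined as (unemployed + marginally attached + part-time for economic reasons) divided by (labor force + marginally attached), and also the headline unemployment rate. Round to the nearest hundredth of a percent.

Labor force = 167.63 + 7.80 = 175.43 million.
Numerator = 7.80 + 1.40 + 5.24 = 14.44 million.
Denominator = 175.43 + 1.40 = 176.83 million.
Broad rate = 14.44 / 176.83 = 8.17%.
Headline unemployment rate = 7.80 / 175.43 = 4.45%.

Broad underutilization rate ≈ 8.17%; headline unemployment rate ≈ 4.45%.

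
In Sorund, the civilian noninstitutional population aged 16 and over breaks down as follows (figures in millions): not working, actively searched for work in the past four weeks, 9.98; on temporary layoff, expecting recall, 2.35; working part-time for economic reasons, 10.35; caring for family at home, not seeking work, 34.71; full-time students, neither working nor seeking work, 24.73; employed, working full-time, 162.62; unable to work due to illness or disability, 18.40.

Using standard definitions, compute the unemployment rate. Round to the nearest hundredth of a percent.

Unemployment rate ≈ 6.65%.

Employed = 10.35 + 162.62 = 172.97 million (anyone who worked, including part-time for economic reasons, counts as employed).
Unemployed = 9.98 + 2.35 = 12.33 million (jobless and actively searching, or on temporary layoff).
Labor force = 172.97 + 12.33 = 185.30 million.
Unemployment rate = 12.33 / 185.30 = 6.65%.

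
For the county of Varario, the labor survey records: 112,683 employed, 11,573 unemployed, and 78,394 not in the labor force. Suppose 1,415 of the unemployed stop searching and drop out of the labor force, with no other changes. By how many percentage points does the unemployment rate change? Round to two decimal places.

Initially, labor force = 112,683 + 11,573 = 124,256, so u = 11,573/124,256 = 9.31%.
After the change, unemployed and labor force both fall by 1,415 → E = 112,683, U = 10,158, labor force = 122,841.
New unemployment rate = 10,158 / 122,841 = 8.27%.
Change = 8.27% − 9.31% = −1.04 percentage points.

The unemployment rate changes by −1.04 percentage points.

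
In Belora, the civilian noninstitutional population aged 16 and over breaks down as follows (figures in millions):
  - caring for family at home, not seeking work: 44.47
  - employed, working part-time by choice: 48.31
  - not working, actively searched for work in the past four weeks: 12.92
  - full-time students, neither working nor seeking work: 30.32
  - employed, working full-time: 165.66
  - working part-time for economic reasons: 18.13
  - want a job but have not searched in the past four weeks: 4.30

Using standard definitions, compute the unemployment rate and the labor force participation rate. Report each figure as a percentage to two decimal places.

Employed = 48.31 + 165.66 + 18.13 = 232.10 million (anyone who worked, including part-time for economic reasons, counts as employed).
Unemployed = 12.92 million.
Labor force = 232.10 + 12.92 = 245.02 million.
Not in labor force = 44.47 + 30.32 + 4.30 = 79.09 million (those not working and not actively searching are outside the labor force — including those who want a job but have given up searching).
Civilian working-age population = 245.02 + 79.09 = 324.11 million.
Unemployment rate = 12.92 / 245.02 = 5.27%.
Labor force participation rate = 245.02 / 324.11 = 75.60%.

Unemployment rate ≈ 5.27%; labor force participation rate ≈ 75.60%.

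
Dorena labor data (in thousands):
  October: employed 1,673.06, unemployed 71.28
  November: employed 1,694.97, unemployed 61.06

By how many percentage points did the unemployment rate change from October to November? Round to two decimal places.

The unemployment rate changed by −0.61 percentage points.

October: labor force = 1,673.06 + 71.28 = 1,744.34; u = 71.28/1,744.34 = 4.09%.
November: labor force = 1,694.97 + 61.06 = 1,756.03; u = 61.06/1,756.03 = 3.48%.
Change = 3.48% − 4.09% = −0.61 pp.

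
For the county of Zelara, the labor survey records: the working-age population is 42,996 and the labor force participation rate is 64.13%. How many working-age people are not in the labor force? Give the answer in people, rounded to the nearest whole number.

About 15,423 are not in the labor force.

Share not in the labor force = 1 − 0.6413 = 0.3587.
Not in labor force = 0.3587 × 42,996 ≈ 15,423.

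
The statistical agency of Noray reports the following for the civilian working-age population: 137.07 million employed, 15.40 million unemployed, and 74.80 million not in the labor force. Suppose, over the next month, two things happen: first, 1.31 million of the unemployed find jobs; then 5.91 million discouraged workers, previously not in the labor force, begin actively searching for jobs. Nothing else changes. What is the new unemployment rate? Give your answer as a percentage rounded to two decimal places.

Initially, labor force = 137.07 + 15.40 = 152.47 million, so u = 15.40/152.47 = 10.10%.
After the first change, unemployed falls and employed rises by 1.31; labor force unchanged → E = 138.38, U = 14.09, labor force = 152.47 million.
After the second change, unemployed and labor force both rise by 5.91 → E = 138.38, U = 20.00, labor force = 158.38 million.
New unemployment rate = 20.00 / 158.38 = 12.63%.

New unemployment rate ≈ 12.63%.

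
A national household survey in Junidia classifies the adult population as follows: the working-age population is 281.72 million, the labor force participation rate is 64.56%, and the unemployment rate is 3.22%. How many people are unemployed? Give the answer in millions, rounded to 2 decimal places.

Labor force = 0.6456 × 281.72 = 181.88 million.
Unemployed = 0.0322 × 181.88 ≈ 5.86 million.

About 5.86 million are unemployed.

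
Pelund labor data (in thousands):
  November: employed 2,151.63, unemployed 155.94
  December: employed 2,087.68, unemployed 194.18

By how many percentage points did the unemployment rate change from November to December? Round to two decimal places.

The unemployment rate changed by +1.75 percentage points.

November: labor force = 2,151.63 + 155.94 = 2,307.57; u = 155.94/2,307.57 = 6.76%.
December: labor force = 2,087.68 + 194.18 = 2,281.86; u = 194.18/2,281.86 = 8.51%.
Change = 8.51% − 6.76% = +1.75 pp.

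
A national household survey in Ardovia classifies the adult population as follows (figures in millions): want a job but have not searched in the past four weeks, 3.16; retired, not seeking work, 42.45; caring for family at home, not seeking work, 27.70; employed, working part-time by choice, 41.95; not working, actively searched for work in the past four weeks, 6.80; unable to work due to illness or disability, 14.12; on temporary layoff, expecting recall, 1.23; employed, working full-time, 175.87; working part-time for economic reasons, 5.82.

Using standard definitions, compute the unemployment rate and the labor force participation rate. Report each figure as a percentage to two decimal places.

Employed = 41.95 + 175.87 + 5.82 = 223.64 million (anyone who worked, including part-time for economic reasons, counts as employed).
Unemployed = 6.80 + 1.23 = 8.03 million (jobless and actively searching, or on temporary layoff).
Labor force = 223.64 + 8.03 = 231.67 million.
Not in labor force = 3.16 + 42.45 + 27.70 + 14.12 = 87.43 million (those not working and not actively searching are outside the labor force — including those who want a job but have given up searching).
Civilian working-age population = 231.67 + 87.43 = 319.10 million.
Unemployment rate = 8.03 / 231.67 = 3.47%.
Labor force participation rate = 231.67 / 319.10 = 72.60%.

Unemployment rate ≈ 3.47%; labor force participation rate ≈ 72.60%.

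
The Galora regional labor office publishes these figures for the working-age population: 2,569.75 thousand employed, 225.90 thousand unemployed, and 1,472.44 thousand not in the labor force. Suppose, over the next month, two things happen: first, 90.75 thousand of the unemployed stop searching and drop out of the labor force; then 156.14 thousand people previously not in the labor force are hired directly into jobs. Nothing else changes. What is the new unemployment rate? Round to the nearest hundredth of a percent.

New unemployment rate ≈ 4.72%.

Initially, labor force = 2,569.75 + 225.90 = 2,795.65 thousand, so u = 225.90/2,795.65 = 8.08%.
After the first change, unemployed and labor force both fall by 90.75 → E = 2,569.75, U = 135.15, labor force = 2,704.90 thousand.
After the second change, employed and labor force both rise by 156.14; unemployed unchanged → E = 2,725.89, U = 135.15, labor force = 2,861.04 thousand.
New unemployment rate = 135.15 / 2,861.04 = 4.72%.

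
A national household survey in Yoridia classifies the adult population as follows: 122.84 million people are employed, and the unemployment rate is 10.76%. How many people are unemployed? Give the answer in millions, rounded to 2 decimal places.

About 14.81 million are unemployed.

Let U be the number unemployed. The labor force is E + U, and U/(E+U) = 0.1076.
So U = 0.1076 × 122.84 / (1 − 0.1076) = 13.2176 / 0.8924 ≈ 14.81 million.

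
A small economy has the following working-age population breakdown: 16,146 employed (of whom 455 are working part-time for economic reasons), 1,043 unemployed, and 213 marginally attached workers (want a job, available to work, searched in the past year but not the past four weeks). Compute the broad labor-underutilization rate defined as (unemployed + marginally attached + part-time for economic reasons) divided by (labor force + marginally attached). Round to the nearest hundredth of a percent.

Broad underutilization rate ≈ 9.83%.

Labor force = 16,146 + 1,043 = 17,189.
Numerator = 1,043 + 213 + 455 = 1,711.
Denominator = 17,189 + 213 = 17,402.
Broad rate = 1,711 / 17,402 = 9.83%.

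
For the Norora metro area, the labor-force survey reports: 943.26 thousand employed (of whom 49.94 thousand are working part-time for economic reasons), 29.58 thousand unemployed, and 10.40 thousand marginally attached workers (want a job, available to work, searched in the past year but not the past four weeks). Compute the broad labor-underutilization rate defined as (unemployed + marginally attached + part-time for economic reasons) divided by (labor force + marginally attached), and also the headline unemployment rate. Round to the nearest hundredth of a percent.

Labor force = 943.26 + 29.58 = 972.84 thousand.
Numerator = 29.58 + 10.40 + 49.94 = 89.92 thousand.
Denominator = 972.84 + 10.40 = 983.24 thousand.
Broad rate = 89.92 / 983.24 = 9.15%.
Headline unemployment rate = 29.58 / 972.84 = 3.04%.

Broad underutilization rate ≈ 9.15%; headline unemployment rate ≈ 3.04%.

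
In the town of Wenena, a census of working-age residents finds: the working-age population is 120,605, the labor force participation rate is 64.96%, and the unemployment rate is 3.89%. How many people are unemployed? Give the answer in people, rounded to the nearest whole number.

About 3,048 are unemployed.

Labor force = 0.6496 × 120,605 = 78,345.
Unemployed = 0.0389 × 78,345 ≈ 3,048.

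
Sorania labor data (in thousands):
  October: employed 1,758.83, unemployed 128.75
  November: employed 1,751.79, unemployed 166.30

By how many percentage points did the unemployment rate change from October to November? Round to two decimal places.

October: labor force = 1,758.83 + 128.75 = 1,887.58; u = 128.75/1,887.58 = 6.82%.
November: labor force = 1,751.79 + 166.30 = 1,918.09; u = 166.30/1,918.09 = 8.67%.
Change = 8.67% − 6.82% = +1.85 pp.

The unemployment rate changed by +1.85 percentage points.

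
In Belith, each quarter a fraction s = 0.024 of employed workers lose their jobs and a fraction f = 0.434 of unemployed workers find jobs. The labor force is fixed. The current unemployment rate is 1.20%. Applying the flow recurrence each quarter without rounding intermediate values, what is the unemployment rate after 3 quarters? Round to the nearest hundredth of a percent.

Unemployment rate after three quarters ≈ 4.60%.

With a fixed labor force, u_{t+1} = u_t + s·(1−u_t) − f·u_t = u_t·(1−s−f) + s.
Here 1−s−f = 0.542 and s = 0.024.
u_1 = 0.012000 × 0.542 + 0.024 = 0.030504.
u_2 = 0.030504 × 0.542 + 0.024 = 0.040533.
u_3 = 0.040533 × 0.542 + 0.024 = 0.045969.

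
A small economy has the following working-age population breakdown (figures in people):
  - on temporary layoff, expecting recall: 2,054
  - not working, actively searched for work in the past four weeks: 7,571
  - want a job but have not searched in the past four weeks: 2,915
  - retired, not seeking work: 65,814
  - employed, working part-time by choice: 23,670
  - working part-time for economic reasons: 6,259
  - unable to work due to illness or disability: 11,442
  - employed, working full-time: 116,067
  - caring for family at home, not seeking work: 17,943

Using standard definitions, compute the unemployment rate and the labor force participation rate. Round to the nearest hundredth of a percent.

Unemployment rate ≈ 6.18%; labor force participation rate ≈ 61.33%.

Employed = 23,670 + 6,259 + 116,067 = 145,996 (anyone who worked, including part-time for economic reasons, counts as employed).
Unemployed = 2,054 + 7,571 = 9,625 (jobless and actively searching, or on temporary layoff).
Labor force = 145,996 + 9,625 = 155,621.
Not in labor force = 2,915 + 65,814 + 11,442 + 17,943 = 98,114 (those not working and not actively searching are outside the labor force — including those who want a job but have given up searching).
Civilian working-age population = 155,621 + 98,114 = 253,735.
Unemployment rate = 9,625 / 155,621 = 6.18%.
Labor force participation rate = 155,621 / 253,735 = 61.33%.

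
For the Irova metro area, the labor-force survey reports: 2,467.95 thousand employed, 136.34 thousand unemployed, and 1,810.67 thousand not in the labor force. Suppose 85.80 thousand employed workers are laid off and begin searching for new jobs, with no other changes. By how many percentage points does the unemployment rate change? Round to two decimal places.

Initially, labor force = 2,467.95 + 136.34 = 2,604.29 thousand, so u = 136.34/2,604.29 = 5.24%.
After the change, employed falls and unemployed rises by 85.80; labor force unchanged → E = 2,382.15, U = 222.14, labor force = 2,604.29 thousand.
New unemployment rate = 222.14 / 2,604.29 = 8.53%.
Change = 8.53% − 5.24% = +3.29 percentage points.

The unemployment rate changes by +3.29 percentage points.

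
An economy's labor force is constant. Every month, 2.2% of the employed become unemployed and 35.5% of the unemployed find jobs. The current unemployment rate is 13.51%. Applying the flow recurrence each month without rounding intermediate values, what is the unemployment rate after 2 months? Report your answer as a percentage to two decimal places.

Unemployment rate after two months ≈ 8.81%.

With a fixed labor force, u_{t+1} = u_t + s·(1−u_t) − f·u_t = u_t·(1−s−f) + s.
Here 1−s−f = 0.623 and s = 0.022.
u_1 = 0.135100 × 0.623 + 0.022 = 0.106167.
u_2 = 0.106167 × 0.623 + 0.022 = 0.088142.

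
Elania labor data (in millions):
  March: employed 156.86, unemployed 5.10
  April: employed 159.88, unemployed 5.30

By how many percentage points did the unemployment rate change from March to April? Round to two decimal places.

The unemployment rate changed by +0.06 percentage points.

March: labor force = 156.86 + 5.10 = 161.96; u = 5.10/161.96 = 3.15%.
April: labor force = 159.88 + 5.30 = 165.18; u = 5.30/165.18 = 3.21%.
Change = 3.21% − 3.15% = +0.06 pp.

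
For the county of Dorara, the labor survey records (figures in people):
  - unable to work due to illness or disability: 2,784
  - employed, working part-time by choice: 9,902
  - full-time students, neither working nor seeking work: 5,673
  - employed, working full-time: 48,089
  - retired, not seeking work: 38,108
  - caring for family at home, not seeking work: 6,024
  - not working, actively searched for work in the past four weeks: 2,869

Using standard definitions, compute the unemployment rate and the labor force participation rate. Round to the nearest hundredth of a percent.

Unemployment rate ≈ 4.71%; labor force participation rate ≈ 53.65%.

Employed = 9,902 + 48,089 = 57,991.
Unemployed = 2,869.
Labor force = 57,991 + 2,869 = 60,860.
Not in labor force = 2,784 + 5,673 + 38,108 + 6,024 = 52,589 (those not working and not actively searching are outside the labor force).
Civilian working-age population = 60,860 + 52,589 = 113,449.
Unemployment rate = 2,869 / 60,860 = 4.71%.
Labor force participation rate = 60,860 / 113,449 = 53.65%.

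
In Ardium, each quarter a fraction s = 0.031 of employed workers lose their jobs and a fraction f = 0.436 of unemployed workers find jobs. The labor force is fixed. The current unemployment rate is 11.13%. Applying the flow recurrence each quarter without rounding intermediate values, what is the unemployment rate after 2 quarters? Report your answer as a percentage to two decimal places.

With a fixed labor force, u_{t+1} = u_t + s·(1−u_t) − f·u_t = u_t·(1−s−f) + s.
Here 1−s−f = 0.533 and s = 0.031.
u_1 = 0.111300 × 0.533 + 0.031 = 0.090323.
u_2 = 0.090323 × 0.533 + 0.031 = 0.079142.

Unemployment rate after two quarters ≈ 7.91%.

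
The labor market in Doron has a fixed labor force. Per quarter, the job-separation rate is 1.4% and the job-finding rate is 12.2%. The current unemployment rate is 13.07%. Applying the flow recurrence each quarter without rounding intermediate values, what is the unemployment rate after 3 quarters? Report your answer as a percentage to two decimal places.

Unemployment rate after three quarters ≈ 12.08%.

With a fixed labor force, u_{t+1} = u_t + s·(1−u_t) − f·u_t = u_t·(1−s−f) + s.
Here 1−s−f = 0.864 and s = 0.014.
u_1 = 0.130700 × 0.864 + 0.014 = 0.126925.
u_2 = 0.126925 × 0.864 + 0.014 = 0.123663.
u_3 = 0.123663 × 0.864 + 0.014 = 0.120845.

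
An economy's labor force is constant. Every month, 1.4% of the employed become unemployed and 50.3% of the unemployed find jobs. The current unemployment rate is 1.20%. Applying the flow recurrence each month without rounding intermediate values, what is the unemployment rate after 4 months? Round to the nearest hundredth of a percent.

With a fixed labor force, u_{t+1} = u_t + s·(1−u_t) − f·u_t = u_t·(1−s−f) + s.
Here 1−s−f = 0.483 and s = 0.014.
u_1 = 0.012000 × 0.483 + 0.014 = 0.019796.
u_2 = 0.019796 × 0.483 + 0.014 = 0.023561.
u_3 = 0.023561 × 0.483 + 0.014 = 0.025380.
u_4 = 0.025380 × 0.483 + 0.014 = 0.026259.

Unemployment rate after four months ≈ 2.63%.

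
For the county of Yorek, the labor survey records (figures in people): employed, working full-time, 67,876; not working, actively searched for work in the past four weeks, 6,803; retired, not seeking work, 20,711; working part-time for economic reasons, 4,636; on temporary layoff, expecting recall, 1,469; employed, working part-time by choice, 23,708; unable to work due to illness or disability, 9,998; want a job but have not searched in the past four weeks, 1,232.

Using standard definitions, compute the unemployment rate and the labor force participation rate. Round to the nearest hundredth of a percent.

Employed = 67,876 + 4,636 + 23,708 = 96,220 (anyone who worked, including part-time for economic reasons, counts as employed).
Unemployed = 6,803 + 1,469 = 8,272 (jobless and actively searching, or on temporary layoff).
Labor force = 96,220 + 8,272 = 104,492.
Not in labor force = 20,711 + 9,998 + 1,232 = 31,941 (those not working and not actively searching are outside the labor force — including those who want a job but have given up searching).
Civilian working-age population = 104,492 + 31,941 = 136,433.
Unemployment rate = 8,272 / 104,492 = 7.92%.
Labor force participation rate = 104,492 / 136,433 = 76.59%.

Unemployment rate ≈ 7.92%; labor force participation rate ≈ 76.59%.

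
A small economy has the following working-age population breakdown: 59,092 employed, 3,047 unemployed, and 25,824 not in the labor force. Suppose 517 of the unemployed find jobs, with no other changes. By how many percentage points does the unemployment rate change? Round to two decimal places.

Initially, labor force = 59,092 + 3,047 = 62,139, so u = 3,047/62,139 = 4.90%.
After the change, unemployed falls and employed rises by 517; labor force unchanged → E = 59,609, U = 2,530, labor force = 62,139.
New unemployment rate = 2,530 / 62,139 = 4.07%.
Change = 4.07% − 4.90% = −0.83 percentage points.

The unemployment rate changes by −0.83 percentage points.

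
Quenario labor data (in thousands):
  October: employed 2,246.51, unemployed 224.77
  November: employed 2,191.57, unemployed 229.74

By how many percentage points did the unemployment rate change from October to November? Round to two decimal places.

The unemployment rate changed by +0.39 percentage points.

October: labor force = 2,246.51 + 224.77 = 2,471.28; u = 224.77/2,471.28 = 9.10%.
November: labor force = 2,191.57 + 229.74 = 2,421.31; u = 229.74/2,421.31 = 9.49%.
Change = 9.49% − 9.10% = +0.39 pp.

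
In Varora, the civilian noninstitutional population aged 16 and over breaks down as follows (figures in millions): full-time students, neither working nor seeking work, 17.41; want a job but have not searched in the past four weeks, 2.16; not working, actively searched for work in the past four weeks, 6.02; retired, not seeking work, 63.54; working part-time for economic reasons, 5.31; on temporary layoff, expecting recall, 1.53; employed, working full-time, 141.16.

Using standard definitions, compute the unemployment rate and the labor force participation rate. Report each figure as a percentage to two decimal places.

Unemployment rate ≈ 4.90%; labor force participation rate ≈ 64.95%.

Employed = 5.31 + 141.16 = 146.47 million (anyone who worked, including part-time for economic reasons, counts as employed).
Unemployed = 6.02 + 1.53 = 7.55 million (jobless and actively searching, or on temporary layoff).
Labor force = 146.47 + 7.55 = 154.02 million.
Not in labor force = 17.41 + 2.16 + 63.54 = 83.11 million (those not working and not actively searching are outside the labor force — including those who want a job but have given up searching).
Civilian working-age population = 154.02 + 83.11 = 237.13 million.
Unemployment rate = 7.55 / 154.02 = 4.90%.
Labor force participation rate = 154.02 / 237.13 = 64.95%.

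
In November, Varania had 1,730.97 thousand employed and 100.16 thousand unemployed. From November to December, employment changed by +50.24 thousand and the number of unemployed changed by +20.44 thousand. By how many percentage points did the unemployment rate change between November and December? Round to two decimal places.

The unemployment rate changed by +0.87 percentage points.

November: labor force = 1,730.97 + 100.16 = 1,831.13; u = 100.16/1,831.13 = 5.47%.
December: labor force = 1,781.21 + 120.60 = 1,901.81; u = 120.60/1,901.81 = 6.34%.
Change = 6.34% − 5.47% = +0.87 pp.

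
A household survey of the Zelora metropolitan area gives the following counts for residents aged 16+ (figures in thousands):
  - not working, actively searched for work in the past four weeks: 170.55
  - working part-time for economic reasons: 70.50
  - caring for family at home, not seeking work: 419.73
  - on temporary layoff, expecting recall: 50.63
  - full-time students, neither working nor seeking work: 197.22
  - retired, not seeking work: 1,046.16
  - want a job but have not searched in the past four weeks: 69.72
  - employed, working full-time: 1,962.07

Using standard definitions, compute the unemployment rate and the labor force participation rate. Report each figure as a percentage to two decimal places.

Employed = 70.50 + 1,962.07 = 2,032.57 thousand (anyone who worked, including part-time for economic reasons, counts as employed).
Unemployed = 170.55 + 50.63 = 221.18 thousand (jobless and actively searching, or on temporary layoff).
Labor force = 2,032.57 + 221.18 = 2,253.75 thousand.
Not in labor force = 419.73 + 197.22 + 1,046.16 + 69.72 = 1,732.83 thousand (those not working and not actively searching are outside the labor force — including those who want a job but have given up searching).
Civilian working-age population = 2,253.75 + 1,732.83 = 3,986.58 thousand.
Unemployment rate = 221.18 / 2,253.75 = 9.81%.
Labor force participation rate = 2,253.75 / 3,986.58 = 56.53%.

Unemployment rate ≈ 9.81%; labor force participation rate ≈ 56.53%.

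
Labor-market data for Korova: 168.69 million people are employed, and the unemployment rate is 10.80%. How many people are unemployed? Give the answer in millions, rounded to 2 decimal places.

About 20.42 million are unemployed.

Let U be the number unemployed. The labor force is E + U, and U/(E+U) = 0.1080.
So U = 0.1080 × 168.69 / (1 − 0.1080) = 18.2185 / 0.8920 ≈ 20.42 million.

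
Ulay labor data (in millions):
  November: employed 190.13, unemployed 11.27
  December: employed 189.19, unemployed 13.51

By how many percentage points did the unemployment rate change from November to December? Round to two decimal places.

November: labor force = 190.13 + 11.27 = 201.40; u = 11.27/201.40 = 5.60%.
December: labor force = 189.19 + 13.51 = 202.70; u = 13.51/202.70 = 6.67%.
Change = 6.67% − 5.60% = +1.07 pp.

The unemployment rate changed by +1.07 percentage points.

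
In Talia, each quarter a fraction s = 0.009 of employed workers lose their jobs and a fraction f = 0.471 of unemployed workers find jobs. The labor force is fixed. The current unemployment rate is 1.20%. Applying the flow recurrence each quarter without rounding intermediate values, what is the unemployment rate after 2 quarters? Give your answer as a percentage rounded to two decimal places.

Unemployment rate after two quarters ≈ 1.69%.

With a fixed labor force, u_{t+1} = u_t + s·(1−u_t) − f·u_t = u_t·(1−s−f) + s.
Here 1−s−f = 0.520 and s = 0.009.
u_1 = 0.012000 × 0.520 + 0.009 = 0.015240.
u_2 = 0.015240 × 0.520 + 0.009 = 0.016925.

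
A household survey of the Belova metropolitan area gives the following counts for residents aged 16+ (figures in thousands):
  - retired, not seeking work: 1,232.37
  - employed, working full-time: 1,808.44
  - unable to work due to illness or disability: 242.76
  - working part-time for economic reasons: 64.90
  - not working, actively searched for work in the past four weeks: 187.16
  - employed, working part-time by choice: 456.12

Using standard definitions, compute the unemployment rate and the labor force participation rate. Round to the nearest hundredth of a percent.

Unemployment rate ≈ 7.44%; labor force participation rate ≈ 63.05%.

Employed = 1,808.44 + 64.90 + 456.12 = 2,329.46 thousand (anyone who worked, including part-time for economic reasons, counts as employed).
Unemployed = 187.16 thousand.
Labor force = 2,329.46 + 187.16 = 2,516.62 thousand.
Not in labor force = 1,232.37 + 242.76 = 1,475.13 thousand (those not working and not actively searching are outside the labor force).
Civilian working-age population = 2,516.62 + 1,475.13 = 3,991.75 thousand.
Unemployment rate = 187.16 / 2,516.62 = 7.44%.
Labor force participation rate = 2,516.62 / 3,991.75 = 63.05%.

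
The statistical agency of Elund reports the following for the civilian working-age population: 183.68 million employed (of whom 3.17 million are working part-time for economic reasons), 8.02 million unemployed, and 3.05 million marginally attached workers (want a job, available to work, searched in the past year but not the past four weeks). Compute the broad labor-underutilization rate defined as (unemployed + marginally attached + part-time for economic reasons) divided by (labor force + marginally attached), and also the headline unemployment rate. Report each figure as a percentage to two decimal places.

Labor force = 183.68 + 8.02 = 191.70 million.
Numerator = 8.02 + 3.05 + 3.17 = 14.24 million.
Denominator = 191.70 + 3.05 = 194.75 million.
Broad rate = 14.24 / 194.75 = 7.31%.
Headline unemployment rate = 8.02 / 191.70 = 4.18%.

Broad underutilization rate ≈ 7.31%; headline unemployment rate ≈ 4.18%.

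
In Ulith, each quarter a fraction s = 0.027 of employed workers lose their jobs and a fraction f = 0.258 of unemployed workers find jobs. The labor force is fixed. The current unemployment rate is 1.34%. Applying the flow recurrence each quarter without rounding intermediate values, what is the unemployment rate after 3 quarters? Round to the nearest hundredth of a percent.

With a fixed labor force, u_{t+1} = u_t + s·(1−u_t) − f·u_t = u_t·(1−s−f) + s.
Here 1−s−f = 0.715 and s = 0.027.
u_1 = 0.013400 × 0.715 + 0.027 = 0.036581.
u_2 = 0.036581 × 0.715 + 0.027 = 0.053155.
u_3 = 0.053155 × 0.715 + 0.027 = 0.065006.

Unemployment rate after three quarters ≈ 6.50%.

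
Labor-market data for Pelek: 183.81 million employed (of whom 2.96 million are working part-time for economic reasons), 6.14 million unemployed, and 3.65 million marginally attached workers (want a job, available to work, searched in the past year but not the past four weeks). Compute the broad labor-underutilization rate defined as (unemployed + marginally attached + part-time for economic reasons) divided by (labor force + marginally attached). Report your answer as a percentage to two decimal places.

Labor force = 183.81 + 6.14 = 189.95 million.
Numerator = 6.14 + 3.65 + 2.96 = 12.75 million.
Denominator = 189.95 + 3.65 = 193.60 million.
Broad rate = 12.75 / 193.60 = 6.59%.

Broad underutilization rate ≈ 6.59%.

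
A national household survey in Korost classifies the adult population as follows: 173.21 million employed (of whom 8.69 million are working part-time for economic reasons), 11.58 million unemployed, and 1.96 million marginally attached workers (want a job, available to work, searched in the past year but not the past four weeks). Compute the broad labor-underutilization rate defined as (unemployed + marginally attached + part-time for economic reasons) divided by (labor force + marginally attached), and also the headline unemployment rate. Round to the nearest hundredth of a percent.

Labor force = 173.21 + 11.58 = 184.79 million.
Numerator = 11.58 + 1.96 + 8.69 = 22.23 million.
Denominator = 184.79 + 1.96 = 186.75 million.
Broad rate = 22.23 / 186.75 = 11.90%.
Headline unemployment rate = 11.58 / 184.79 = 6.27%.

Broad underutilization rate ≈ 11.90%; headline unemployment rate ≈ 6.27%.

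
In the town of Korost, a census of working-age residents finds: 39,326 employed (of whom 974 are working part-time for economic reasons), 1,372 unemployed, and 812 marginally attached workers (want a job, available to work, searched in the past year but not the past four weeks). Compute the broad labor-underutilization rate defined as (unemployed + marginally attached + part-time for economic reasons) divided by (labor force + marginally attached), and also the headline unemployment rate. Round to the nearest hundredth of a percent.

Labor force = 39,326 + 1,372 = 40,698.
Numerator = 1,372 + 812 + 974 = 3,158.
Denominator = 40,698 + 812 = 41,510.
Broad rate = 3,158 / 41,510 = 7.61%.
Headline unemployment rate = 1,372 / 40,698 = 3.37%.

Broad underutilization rate ≈ 7.61%; headline unemployment rate ≈ 3.37%.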